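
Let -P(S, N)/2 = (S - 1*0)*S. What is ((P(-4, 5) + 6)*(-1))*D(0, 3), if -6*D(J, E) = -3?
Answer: 13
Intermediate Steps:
D(J, E) = ½ (D(J, E) = -⅙*(-3) = ½)
P(S, N) = -2*S² (P(S, N) = -2*(S - 1*0)*S = -2*(S + 0)*S = -2*S*S = -2*S²)
((P(-4, 5) + 6)*(-1))*D(0, 3) = ((-2*(-4)² + 6)*(-1))*(½) = ((-2*16 + 6)*(-1))*(½) = ((-32 + 6)*(-1))*(½) = -26*(-1)*(½) = 26*(½) = 13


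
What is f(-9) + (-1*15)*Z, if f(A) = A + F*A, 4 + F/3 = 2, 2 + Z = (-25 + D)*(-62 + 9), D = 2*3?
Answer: -15030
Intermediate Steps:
D = 6
Z = 1005 (Z = -2 + (-25 + 6)*(-62 + 9) = -2 - 19*(-53) = -2 + 1007 = 1005)
F = -6 (F = -12 + 3*2 = -12 + 6 = -6)
f(A) = -5*A (f(A) = A - 6*A = -5*A)
f(-9) + (-1*15)*Z = -5*(-9) - 1*15*1005 = 45 - 15*1005 = 45 - 15075 = -15030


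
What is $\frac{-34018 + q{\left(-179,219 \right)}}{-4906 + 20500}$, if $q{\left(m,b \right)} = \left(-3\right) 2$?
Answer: $- \frac{17012}{7797} \approx -2.1819$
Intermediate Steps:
$q{\left(m,b \right)} = -6$
$\frac{-34018 + q{\left(-179,219 \right)}}{-4906 + 20500} = \frac{-34018 - 6}{-4906 + 20500} = - \frac{34024}{15594} = \left(-34024\right) \frac{1}{15594} = - \frac{17012}{7797}$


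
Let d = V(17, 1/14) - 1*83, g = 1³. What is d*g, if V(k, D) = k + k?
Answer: -49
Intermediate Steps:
g = 1
V(k, D) = 2*k
d = -49 (d = 2*17 - 1*83 = 34 - 83 = -49)
d*g = -49*1 = -49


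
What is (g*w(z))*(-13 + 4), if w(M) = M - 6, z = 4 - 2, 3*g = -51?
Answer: -612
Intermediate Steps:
g = -17 (g = (⅓)*(-51) = -17)
z = 2
w(M) = -6 + M
(g*w(z))*(-13 + 4) = (-17*(-6 + 2))*(-13 + 4) = -17*(-4)*(-9) = 68*(-9) = -612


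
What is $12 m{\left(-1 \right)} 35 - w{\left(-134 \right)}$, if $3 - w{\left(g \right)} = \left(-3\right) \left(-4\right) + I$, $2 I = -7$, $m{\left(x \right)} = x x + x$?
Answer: $\frac{11}{2} \approx 5.5$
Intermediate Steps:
$m{\left(x \right)} = x + x^{2}$ ($m{\left(x \right)} = x^{2} + x = x + x^{2}$)
$I = - \frac{7}{2}$ ($I = \frac{1}{2} \left(-7\right) = - \frac{7}{2} \approx -3.5$)
$w{\left(g \right)} = - \frac{11}{2}$ ($w{\left(g \right)} = 3 - \left(\left(-3\right) \left(-4\right) - \frac{7}{2}\right) = 3 - \left(12 - \frac{7}{2}\right) = 3 - \frac{17}{2} = - \frac{11}{2}$)
$12 m{\left(-1 \right)} 35 - w{\left(-134 \right)} = 12 \left(- (1 - 1)\right) 35 - - \frac{11}{2} = 12 \left(\left(-1\right) 0\right) 35 + \frac{11}{2} = 12 \cdot 0 \cdot 35 + \frac{11}{2} = 0 \cdot 35 + \frac{11}{2} = 0 + \frac{11}{2} = \frac{11}{2}$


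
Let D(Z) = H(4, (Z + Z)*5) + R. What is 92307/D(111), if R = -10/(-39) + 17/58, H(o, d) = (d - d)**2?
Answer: 208798434/1243 ≈ 1.6798e+5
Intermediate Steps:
H(o, d) = 0 (H(o, d) = 0**2 = 0)
R = 1243/2262 (R = -10*(-1/39) + 17*(1/58) = 10/39 + 17/58 = 1243/2262 ≈ 0.54951)
D(Z) = 1243/2262 (D(Z) = 0 + 1243/2262 = 1243/2262)
92307/D(111) = 92307/(1243/2262) = 92307*(2262/1243) = 208798434/1243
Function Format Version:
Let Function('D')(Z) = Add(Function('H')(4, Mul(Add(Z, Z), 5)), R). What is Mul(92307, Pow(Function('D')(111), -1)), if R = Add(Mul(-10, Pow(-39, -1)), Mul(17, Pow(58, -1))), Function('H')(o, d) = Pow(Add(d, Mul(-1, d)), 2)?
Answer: Rational(208798434, 1243) ≈ 1.6798e+5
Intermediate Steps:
Function('H')(o, d) = 0 (Function('H')(o, d) = Pow(0, 2) = 0)
R = Rational(1243, 2262) (R = Add(Mul(-10, Rational(-1, 39)), Mul(17, Rational(1, 58))) = Add(Rational(10, 39), Rational(17, 58)) = Rational(1243, 2262) ≈ 0.54951)
Function('D')(Z) = Rational(1243, 2262) (Function('D')(Z) = Add(0, Rational(1243, 2262)) = Rational(1243, 2262))
Mul(92307, Pow(Function('D')(111), -1)) = Mul(92307, Pow(Rational(1243, 2262), -1)) = Mul(92307, Rational(2262, 1243)) = Rational(208798434, 1243)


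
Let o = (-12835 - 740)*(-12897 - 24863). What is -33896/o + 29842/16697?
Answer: 32407212929/18132942000 ≈ 1.7872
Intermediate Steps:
o = 512592000 (o = -13575*(-37760) = 512592000)
-33896/o + 29842/16697 = -33896/512592000 + 29842/16697 = -33896*1/512592000 + 29842*(1/16697) = -4237/64074000 + 29842/16697 = 32407212929/18132942000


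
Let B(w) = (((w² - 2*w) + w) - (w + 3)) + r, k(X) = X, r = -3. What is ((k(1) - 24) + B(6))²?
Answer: 25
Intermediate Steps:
B(w) = -6 + w² - 2*w (B(w) = (((w² - 2*w) + w) - (w + 3)) - 3 = ((w² - w) - (3 + w)) - 3 = ((w² - w) + (-3 - w)) - 3 = (-3 + w² - 2*w) - 3 = -6 + w² - 2*w)
((k(1) - 24) + B(6))² = ((1 - 24) + (-6 + 6² - 2*6))² = (-23 + (-6 + 36 - 12))² = (-23 + 18)² = (-5)² = 25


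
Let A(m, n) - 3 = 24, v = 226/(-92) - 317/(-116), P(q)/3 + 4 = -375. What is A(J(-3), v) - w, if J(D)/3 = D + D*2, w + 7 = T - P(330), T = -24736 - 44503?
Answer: 68136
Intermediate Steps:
P(q) = -1137 (P(q) = -12 + 3*(-375) = -12 - 1125 = -1137)
T = -69239
w = -68109 (w = -7 + (-69239 - 1*(-1137)) = -7 + (-69239 + 1137) = -7 - 68102 = -68109)
J(D) = 9*D (J(D) = 3*(D + D*2) = 3*(D + 2*D) = 3*(3*D) = 9*D)
v = 737/2668 (v = 226*(-1/92) - 317*(-1/116) = -113/46 + 317/116 = 737/2668 ≈ 0.27624)
A(m, n) = 27 (A(m, n) = 3 + 24 = 27)
A(J(-3), v) - w = 27 - 1*(-68109) = 27 + 68109 = 68136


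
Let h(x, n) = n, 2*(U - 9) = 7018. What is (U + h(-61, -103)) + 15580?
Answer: 18995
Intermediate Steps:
U = 3518 (U = 9 + (½)*7018 = 9 + 3509 = 3518)
(U + h(-61, -103)) + 15580 = (3518 - 103) + 15580 = 3415 + 15580 = 18995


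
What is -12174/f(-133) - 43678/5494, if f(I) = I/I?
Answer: -33463817/2747 ≈ -12182.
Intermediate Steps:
f(I) = 1
-12174/f(-133) - 43678/5494 = -12174/1 - 43678/5494 = -12174*1 - 43678*1/5494 = -12174 - 21839/2747 = -33463817/2747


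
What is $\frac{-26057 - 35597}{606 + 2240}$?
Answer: $- \frac{30827}{1423} \approx -21.663$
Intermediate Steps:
$\frac{-26057 - 35597}{606 + 2240} = - \frac{61654}{2846} = \left(-61654\right) \frac{1}{2846} = - \frac{30827}{1423}$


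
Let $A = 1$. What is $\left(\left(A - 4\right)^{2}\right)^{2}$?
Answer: $81$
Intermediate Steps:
$\left(\left(A - 4\right)^{2}\right)^{2} = \left(\left(1 - 4\right)^{2}\right)^{2} = \left(\left(-3\right)^{2}\right)^{2} = 9^{2} = 81$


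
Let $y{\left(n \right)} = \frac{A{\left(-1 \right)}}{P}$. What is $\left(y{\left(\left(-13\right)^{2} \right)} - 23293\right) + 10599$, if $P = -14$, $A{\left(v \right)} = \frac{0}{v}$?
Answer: $-12694$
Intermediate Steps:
$A{\left(v \right)} = 0$
$y{\left(n \right)} = 0$ ($y{\left(n \right)} = \frac{0}{-14} = 0 \left(- \frac{1}{14}\right) = 0$)
$\left(y{\left(\left(-13\right)^{2} \right)} - 23293\right) + 10599 = \left(0 - 23293\right) + 10599 = -23293 + 10599 = -12694$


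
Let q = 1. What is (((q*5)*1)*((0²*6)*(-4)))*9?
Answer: 0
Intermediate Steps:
(((q*5)*1)*((0²*6)*(-4)))*9 = (((1*5)*1)*((0²*6)*(-4)))*9 = ((5*1)*((0*6)*(-4)))*9 = (5*(0*(-4)))*9 = (5*0)*9 = 0*9 = 0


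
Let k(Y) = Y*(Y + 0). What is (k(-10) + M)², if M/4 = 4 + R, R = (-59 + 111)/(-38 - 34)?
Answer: 1036324/81 ≈ 12794.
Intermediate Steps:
R = -13/18 (R = 52/(-72) = 52*(-1/72) = -13/18 ≈ -0.72222)
k(Y) = Y² (k(Y) = Y*Y = Y²)
M = 118/9 (M = 4*(4 - 13/18) = 4*(59/18) = 118/9 ≈ 13.111)
(k(-10) + M)² = ((-10)² + 118/9)² = (100 + 118/9)² = (1018/9)² = 1036324/81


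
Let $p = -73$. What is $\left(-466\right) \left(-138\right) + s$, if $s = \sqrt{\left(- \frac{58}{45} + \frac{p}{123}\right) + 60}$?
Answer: $64308 + \frac{\sqrt{21981535}}{615} \approx 64316.0$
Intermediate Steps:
$s = \frac{\sqrt{21981535}}{615}$ ($s = \sqrt{\left(- \frac{58}{45} - \frac{73}{123}\right) + 60} = \sqrt{- \frac{3473}{1845} + 60} = \sqrt{\frac{107227}{1845}} = \frac{\sqrt{21981535}}{615} \approx 7.6235$)
$\left(-466\right) \left(-138\right) + s = \left(-466\right) \left(-138\right) + \frac{\sqrt{21981535}}{615} = 64308 + \frac{\sqrt{21981535}}{615}$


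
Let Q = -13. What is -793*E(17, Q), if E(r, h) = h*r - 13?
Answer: 185562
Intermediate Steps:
E(r, h) = -13 + h*r
-793*E(17, Q) = -793*(-13 - 13*17) = -793*(-13 - 221) = -793*(-234) = 185562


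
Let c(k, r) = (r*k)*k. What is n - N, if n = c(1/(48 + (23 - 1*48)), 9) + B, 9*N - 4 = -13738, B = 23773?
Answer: 13383180/529 ≈ 25299.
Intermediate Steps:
c(k, r) = r*k² (c(k, r) = (k*r)*k = r*k²)
N = -1526 (N = 4/9 + (⅑)*(-13738) = 4/9 - 13738/9 = -1526)
n = 12575926/529 (n = 9*(1/(48 + (23 - 1*48)))² + 23773 = 9*(1/(48 + (23 - 48)))² + 23773 = 9*(1/(48 - 25))² + 23773 = 9*(1/23)² + 23773 = 9*(1/529) + 23773 = 9/529 + 23773 = 12575926/529 ≈ 23773.)
n - N = 12575926/529 - 1*(-1526) = 12575926/529 + 1526 = 13383180/529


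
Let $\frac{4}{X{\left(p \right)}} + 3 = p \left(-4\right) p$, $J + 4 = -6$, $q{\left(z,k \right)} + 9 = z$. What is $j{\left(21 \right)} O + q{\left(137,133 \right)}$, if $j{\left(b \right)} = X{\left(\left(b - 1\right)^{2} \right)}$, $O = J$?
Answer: $\frac{81920424}{640003} \approx 128.0$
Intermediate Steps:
$q{\left(z,k \right)} = -9 + z$
$J = -10$ ($J = -4 - 6 = -10$)
$O = -10$
$X{\left(p \right)} = \frac{4}{-3 - 4 p^{2}}$ ($X{\left(p \right)} = \frac{4}{-3 + p \left(-4\right) p} = \frac{4}{-3 + - 4 p p} = \frac{4}{-3 - 4 p^{2}}$)
$j{\left(b \right)} = - \frac{4}{3 + 4 \left(-1 + b\right)^{4}}$ ($j{\left(b \right)} = - \frac{4}{3 + 4 \left(\left(b - 1\right)^{2}\right)^{2}} = - \frac{4}{3 + 4 \left(\left(-1 + b\right)^{2}\right)^{2}} = - \frac{4}{3 + 4 \left(-1 + b\right)^{4}}$)
$j{\left(21 \right)} O + q{\left(137,133 \right)} = - \frac{4}{3 + 4 \left(-1 + 21\right)^{4}} \left(-10\right) + \left(-9 + 137\right) = - \frac{4}{3 + 4 \cdot 20^{4}} \left(-10\right) + 128 = - \frac{4}{3 + 4 \cdot 160000} \left(-10\right) + 128 = - \frac{4}{3 + 640000} \left(-10\right) + 128 = - \frac{4}{640003} \left(-10\right) + 128 = \left(-4\right) \frac{1}{640003} \left(-10\right) + 128 = \left(- \frac{4}{640003}\right) \left(-10\right) + 128 = \frac{40}{640003} + 128 = \frac{81920424}{640003}$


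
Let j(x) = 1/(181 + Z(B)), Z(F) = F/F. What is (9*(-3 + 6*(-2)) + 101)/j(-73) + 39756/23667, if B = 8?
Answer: -48803880/7889 ≈ -6186.3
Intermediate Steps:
Z(F) = 1
j(x) = 1/182 (j(x) = 1/(181 + 1) = 1/182)
(9*(-3 + 6*(-2)) + 101)/j(-73) + 39756/23667 = (9*(-3 + 6*(-2)) + 101)/(1/182) + 39756/23667 = (9*(-3 - 12) + 101)*182 + 39756*(1/23667) = (9*(-15) + 101)*182 + 13252/7889 = (-135 + 101)*182 + 13252/7889 = -34*182 + 13252/7889 = -6188 + 13252/7889 = -48803880/7889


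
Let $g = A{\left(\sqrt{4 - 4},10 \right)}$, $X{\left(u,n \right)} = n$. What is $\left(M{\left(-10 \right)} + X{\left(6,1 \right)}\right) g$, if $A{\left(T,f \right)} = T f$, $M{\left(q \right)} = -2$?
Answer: $0$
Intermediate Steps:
$g = 0$ ($g = \sqrt{4 - 4} \cdot 10 = \sqrt{0} \cdot 10 = 0 \cdot 10 = 0$)
$\left(M{\left(-10 \right)} + X{\left(6,1 \right)}\right) g = \left(-2 + 1\right) 0 = \left(-1\right) 0 = 0$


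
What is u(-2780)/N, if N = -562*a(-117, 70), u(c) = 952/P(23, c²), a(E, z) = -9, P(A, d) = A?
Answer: 476/58167 ≈ 0.0081833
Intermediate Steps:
u(c) = 952/23
N = 5058 (N = -562*(-9) = 5058)
u(-2780)/N = (952/23)/5058 = (952/23)*(1/5058) = 476/58167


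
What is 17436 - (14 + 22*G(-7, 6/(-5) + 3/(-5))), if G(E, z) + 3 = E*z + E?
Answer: 86824/5 ≈ 17365.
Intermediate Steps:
G(E, z) = -3 + E + E*z (G(E, z) = -3 + (E*z + E) = -3 + (E + E*z) = -3 + E + E*z)
17436 - (14 + 22*G(-7, 6/(-5) + 3/(-5))) = 17436 - (14 + 22*(-3 - 7 - 7*(6/(-5) + 3/(-5)))) = 17436 - (14 + 22*(-3 - 7 - 7*(6*(-1/5) + 3*(-1/5)))) = 17436 - (14 + 22*(-3 - 7 - 7*(-6/5 - 3/5))) = 17436 - (14 + 22*(-3 - 7 - 7*(-9/5))) = 17436 - (14 + 22*(-3 - 7 + 63/5)) = 17436 - (14 + 22*(13/5)) = 17436 - (14 + 286/5) = 17436 - 1*356/5 = 17436 - 356/5 = 86824/5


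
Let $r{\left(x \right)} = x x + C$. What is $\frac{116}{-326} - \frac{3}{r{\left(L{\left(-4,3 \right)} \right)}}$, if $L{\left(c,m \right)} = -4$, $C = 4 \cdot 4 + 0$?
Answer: $- \frac{2345}{5216} \approx -0.44958$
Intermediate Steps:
$C = 16$ ($C = 16 + 0 = 16$)
$r{\left(x \right)} = 16 + x^{2}$ ($r{\left(x \right)} = x x + 16 = x^{2} + 16 = 16 + x^{2}$)
$\frac{116}{-326} - \frac{3}{r{\left(L{\left(-4,3 \right)} \right)}} = \frac{116}{-326} - \frac{3}{16 + \left(-4\right)^{2}} = 116 \left(- \frac{1}{326}\right) - \frac{3}{16 + 16} = - \frac{58}{163} - \frac{3}{32} = - \frac{2345}{5216}$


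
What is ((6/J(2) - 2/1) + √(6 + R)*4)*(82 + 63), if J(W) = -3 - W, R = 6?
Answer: -464 + 1160*√3 ≈ 1545.2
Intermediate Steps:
((6/J(2) - 2/1) + √(6 + R)*4)*(82 + 63) = ((6/(-3 - 1*2) - 2/1) + √(6 + 6)*4)*(82 + 63) = ((6/(-3 - 2) - 2*1) + √12*4)*145 = ((6/(-5) - 2) + (2*√3)*4)*145 = ((6*(-⅕) - 2) + 8*√3)*145 = ((-6/5 - 2) + 8*√3)*145 = (-16/5 + 8*√3)*145 = -464 + 1160*√3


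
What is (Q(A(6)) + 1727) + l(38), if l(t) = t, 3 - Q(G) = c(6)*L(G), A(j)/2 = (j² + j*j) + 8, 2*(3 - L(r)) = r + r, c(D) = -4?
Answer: 1140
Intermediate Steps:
L(r) = 3 - r (L(r) = 3 - (r + r)/2 = 3 - r)
A(j) = 16 + 4*j² (A(j) = 2*((j² + j*j) + 8) = 2*((j² + j²) + 8) = 2*(2*j² + 8) = 2*(8 + 2*j²) = 16 + 4*j²)
Q(G) = 15 - 4*G (Q(G) = 3 - (-4)*(3 - G) = 3 - (-12 + 4*G) = 3 + (12 - 4*G) = 15 - 4*G)
(Q(A(6)) + 1727) + l(38) = ((15 - 4*(16 + 4*6²)) + 1727) + 38 = ((15 - 4*(16 + 4*36)) + 1727) + 38 = ((15 - 4*(16 + 144)) + 1727) + 38 = ((15 - 4*160) + 1727) + 38 = ((15 - 640) + 1727) + 38 = (-625 + 1727) + 38 = 1102 + 38 = 1140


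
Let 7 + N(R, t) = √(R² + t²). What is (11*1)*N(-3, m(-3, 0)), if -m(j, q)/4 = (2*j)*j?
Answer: -77 + 33*√577 ≈ 715.69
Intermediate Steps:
m(j, q) = -8*j² (m(j, q) = -4*2*j*j = -8*j²)
N(R, t) = -7 + √(R² + t²)
(11*1)*N(-3, m(-3, 0)) = (11*1)*(-7 + √((-3)² + (-8*(-3)²)²)) = 11*(-7 + √(9 + (-8*9)²)) = 11*(-7 + √(9 + (-72)²)) = 11*(-7 + √(9 + 5184)) = 11*(-7 + √5193) = 11*(-7 + 3*√577) = -77 + 33*√577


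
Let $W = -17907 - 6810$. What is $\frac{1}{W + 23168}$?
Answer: $- \frac{1}{1549} \approx -0.00064558$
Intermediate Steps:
$W = -24717$
$\frac{1}{W + 23168} = \frac{1}{-24717 + 23168} = \frac{1}{-1549} = - \frac{1}{1549}$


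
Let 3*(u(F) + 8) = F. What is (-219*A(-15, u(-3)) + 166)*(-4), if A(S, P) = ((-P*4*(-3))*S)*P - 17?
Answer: -12787636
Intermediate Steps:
u(F) = -8 + F/3
A(S, P) = -17 + 12*S*P**2 (A(S, P) = ((-4*P*(-3))*S)*P - 17 = ((-(-12)*P)*S)*P - 17 = ((12*P)*S)*P - 17 = (12*P*S)*P - 17 = 12*S*P**2 - 17 = -17 + 12*S*P**2)
(-219*A(-15, u(-3)) + 166)*(-4) = (-219*(-17 + 12*(-15)*(-8 + (1/3)*(-3))**2) + 166)*(-4) = (-219*(-17 + 12*(-15)*(-8 - 1)**2) + 166)*(-4) = (-219*(-17 + 12*(-15)*(-9)**2) + 166)*(-4) = (-219*(-17 + 12*(-15)*81) + 166)*(-4) = (-219*(-17 - 14580) + 166)*(-4) = (-219*(-14597) + 166)*(-4) = (3196743 + 166)*(-4) = 3196909*(-4) = -12787636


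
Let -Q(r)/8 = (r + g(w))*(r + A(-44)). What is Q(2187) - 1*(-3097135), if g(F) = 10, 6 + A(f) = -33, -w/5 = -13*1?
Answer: -34656113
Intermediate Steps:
w = 65 (w = -(-65) = -5*(-13) = 65)
A(f) = -39 (A(f) = -6 - 33 = -39)
Q(r) = -8*(-39 + r)*(10 + r) (Q(r) = -8*(r + 10)*(r - 39) = -8*(10 + r)*(-39 + r) = -8*(-39 + r)*(10 + r))
Q(2187) - 1*(-3097135) = (3120 - 8*2187**2 + 232*2187) - 1*(-3097135) = (3120 - 8*4782969 + 507384) + 3097135 = (3120 - 38263752 + 507384) + 3097135 = -37753248 + 3097135 = -34656113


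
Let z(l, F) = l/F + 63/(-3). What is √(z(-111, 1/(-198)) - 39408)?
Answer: 3*I*√1939 ≈ 132.1*I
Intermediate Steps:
z(l, F) = -21 + l/F (z(l, F) = l/F + 63*(-⅓) = l/F - 21 = -21 + l/F)
√(z(-111, 1/(-198)) - 39408) = √((-21 - 111/(1/(-198))) - 39408) = √((-21 - 111/(-1/198)) - 39408) = √((-21 - 111*(-198)) - 39408) = √((-21 + 21978) - 39408) = √(21957 - 39408) = √(-17451) = 3*I*√1939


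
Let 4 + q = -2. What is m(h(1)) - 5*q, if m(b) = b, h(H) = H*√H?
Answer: 31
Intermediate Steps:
q = -6 (q = -4 - 2 = -6)
h(H) = H^(3/2)
m(h(1)) - 5*q = 1^(3/2) - 5*(-6) = 1 + 30 = 31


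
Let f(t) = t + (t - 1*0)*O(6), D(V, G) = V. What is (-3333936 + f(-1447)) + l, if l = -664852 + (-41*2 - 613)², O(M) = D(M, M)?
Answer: -3525892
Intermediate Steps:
O(M) = M
l = -181827 (l = -664852 + (-82 - 613)² = -664852 + (-695)² = -664852 + 483025 = -181827)
f(t) = 7*t (f(t) = t + (t - 1*0)*6 = t + (t + 0)*6 = t + t*6 = t + 6*t = 7*t)
(-3333936 + f(-1447)) + l = (-3333936 + 7*(-1447)) - 181827 = (-3333936 - 10129) - 181827 = -3344065 - 181827 = -3525892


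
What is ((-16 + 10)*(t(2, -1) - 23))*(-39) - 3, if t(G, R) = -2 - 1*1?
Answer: -6087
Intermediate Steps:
t(G, R) = -3 (t(G, R) = -2 - 1 = -3)
((-16 + 10)*(t(2, -1) - 23))*(-39) - 3 = ((-16 + 10)*(-3 - 23))*(-39) - 3 = -6*(-26)*(-39) - 3 = 156*(-39) - 3 = -6084 - 3 = -6087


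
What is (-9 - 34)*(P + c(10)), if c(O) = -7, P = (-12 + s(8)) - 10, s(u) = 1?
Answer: 1204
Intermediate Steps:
P = -21 (P = (-12 + 1) - 10 = -11 - 10 = -21)
(-9 - 34)*(P + c(10)) = (-9 - 34)*(-21 - 7) = -43*(-28) = 1204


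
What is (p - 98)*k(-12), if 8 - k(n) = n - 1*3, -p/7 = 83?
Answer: -15617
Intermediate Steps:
p = -581 (p = -7*83 = -581)
k(n) = 11 - n (k(n) = 8 - (n - 1*3) = 8 - (n - 3) = 8 - (-3 + n) = 8 + (3 - n) = 11 - n)
(p - 98)*k(-12) = (-581 - 98)*(11 - 1*(-12)) = -679*(11 + 12) = -679*23 = -15617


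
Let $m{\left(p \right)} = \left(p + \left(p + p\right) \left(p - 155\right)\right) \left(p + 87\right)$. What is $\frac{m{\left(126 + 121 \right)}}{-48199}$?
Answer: $- \frac{15262130}{48199} \approx -316.65$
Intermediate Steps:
$m{\left(p \right)} = \left(87 + p\right) \left(p + 2 p \left(-155 + p\right)\right)$ ($m{\left(p \right)} = \left(p + 2 p \left(-155 + p\right)\right) \left(87 + p\right) = \left(87 + p\right) \left(p + 2 p \left(-155 + p\right)\right)$)
$\frac{m{\left(126 + 121 \right)}}{-48199} = \frac{\left(126 + 121\right) \left(-26883 - 135 \left(126 + 121\right) + 2 \left(126 + 121\right)^{2}\right)}{-48199} = 247 \left(-26883 - 33345 + 2 \cdot 247^{2}\right) \left(- \frac{1}{48199}\right) = 247 \left(-26883 - 33345 + 2 \cdot 61009\right) \left(- \frac{1}{48199}\right) = 247 \left(-26883 - 33345 + 122018\right) \left(- \frac{1}{48199}\right) = 247 \cdot 61790 \left(- \frac{1}{48199}\right) = 15262130 \left(- \frac{1}{48199}\right) = - \frac{15262130}{48199}$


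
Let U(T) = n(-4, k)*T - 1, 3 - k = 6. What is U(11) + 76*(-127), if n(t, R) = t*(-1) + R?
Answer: -9642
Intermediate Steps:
k = -3 (k = 3 - 1*6 = 3 - 6 = -3)
n(t, R) = R - t (n(t, R) = -t + R = R - t)
U(T) = -1 + T (U(T) = (-3 - 1*(-4))*T - 1 = (-3 + 4)*T - 1 = 1*T - 1 = T - 1 = -1 + T)
U(11) + 76*(-127) = (-1 + 11) + 76*(-127) = 10 - 9652 = -9642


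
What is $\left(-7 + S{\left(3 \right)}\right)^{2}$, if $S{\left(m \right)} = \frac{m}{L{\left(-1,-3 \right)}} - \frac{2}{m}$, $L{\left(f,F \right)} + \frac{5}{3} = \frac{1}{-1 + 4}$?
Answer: $\frac{14161}{144} \approx 98.34$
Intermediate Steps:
$L{\left(f,F \right)} = - \frac{4}{3}$ ($L{\left(f,F \right)} = - \frac{5}{3} + \frac{1}{-1 + 4} = - \frac{5}{3} + \frac{1}{3} = - \frac{4}{3}$)
$S{\left(m \right)} = - \frac{2}{m} - \frac{3 m}{4}$ ($S{\left(m \right)} = \frac{m}{- \frac{4}{3}} - \frac{2}{m} = m \left(- \frac{3}{4}\right) - \frac{2}{m} = - \frac{3 m}{4} - \frac{2}{m} = - \frac{2}{m} - \frac{3 m}{4}$)
$\left(-7 + S{\left(3 \right)}\right)^{2} = \left(-7 - \left(\frac{9}{4} + \frac{2}{3}\right)\right)^{2} = \left(-7 - \frac{35}{12}\right)^{2} = \left(- \frac{119}{12}\right)^{2} = \frac{14161}{144}$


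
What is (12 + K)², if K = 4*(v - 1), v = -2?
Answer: 0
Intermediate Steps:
K = -12 (K = 4*(-2 - 1) = 4*(-3) = -12)
(12 + K)² = (12 - 12)² = 0² = 0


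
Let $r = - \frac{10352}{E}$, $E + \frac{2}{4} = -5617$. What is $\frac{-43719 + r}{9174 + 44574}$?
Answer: $- \frac{491162261}{603858780} \approx -0.81337$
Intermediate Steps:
$E = - \frac{11235}{2}$ ($E = - \frac{1}{2} - 5617 = - \frac{11235}{2} \approx -5617.5$)
$r = \frac{20704}{11235}$ ($r = - \frac{10352}{- \frac{11235}{2}} = \left(-10352\right) \left(- \frac{2}{11235}\right) = \frac{20704}{11235} \approx 1.8428$)
$\frac{-43719 + r}{9174 + 44574} = \frac{-43719 + \frac{20704}{11235}}{9174 + 44574} = - \frac{491162261}{11235 \cdot 53748} = \left(- \frac{491162261}{11235}\right) \frac{1}{53748} = - \frac{491162261}{603858780}$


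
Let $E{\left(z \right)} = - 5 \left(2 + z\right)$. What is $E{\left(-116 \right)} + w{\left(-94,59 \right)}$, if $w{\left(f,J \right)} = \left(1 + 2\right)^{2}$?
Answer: $579$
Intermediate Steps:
$w{\left(f,J \right)} = 9$ ($w{\left(f,J \right)} = 3^{2} = 9$)
$E{\left(z \right)} = -10 - 5 z$
$E{\left(-116 \right)} + w{\left(-94,59 \right)} = \left(-10 - -580\right) + 9 = \left(-10 + 580\right) + 9 = 570 + 9 = 579$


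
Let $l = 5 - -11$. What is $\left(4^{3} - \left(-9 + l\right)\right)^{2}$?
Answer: $3249$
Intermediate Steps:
$l = 16$ ($l = 5 + 11 = 16$)
$\left(4^{3} - \left(-9 + l\right)\right)^{2} = \left(4^{3} + \left(9 - 16\right)\right)^{2} = \left(64 + \left(9 - 16\right)\right)^{2} = \left(64 - 7\right)^{2} = 57^{2} = 3249$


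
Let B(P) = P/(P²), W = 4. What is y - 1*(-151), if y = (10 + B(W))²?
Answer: 4097/16 ≈ 256.06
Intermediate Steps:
B(P) = 1/P (B(P) = P/P² = 1/P)
y = 1681/16 (y = (10 + 1/4)² = (10 + ¼)² = (41/4)² = 1681/16 ≈ 105.06)
y - 1*(-151) = 1681/16 - 1*(-151) = 1681/16 + 151 = 4097/16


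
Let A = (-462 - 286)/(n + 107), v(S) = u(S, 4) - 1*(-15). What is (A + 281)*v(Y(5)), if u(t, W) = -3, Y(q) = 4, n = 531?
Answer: 97380/29 ≈ 3357.9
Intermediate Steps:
v(S) = 12 (v(S) = -3 - 1*(-15) = -3 + 15 = 12)
A = -34/29 (A = (-462 - 286)/(531 + 107) = -748/638 = -748*1/638 = -34/29 ≈ -1.1724)
(A + 281)*v(Y(5)) = (-34/29 + 281)*12 = (8115/29)*12 = 97380/29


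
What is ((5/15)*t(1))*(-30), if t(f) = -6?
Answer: 60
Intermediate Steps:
((5/15)*t(1))*(-30) = ((5/15)*(-6))*(-30) = ((5*(1/15))*(-6))*(-30) = ((⅓)*(-6))*(-30) = -2*(-30) = 60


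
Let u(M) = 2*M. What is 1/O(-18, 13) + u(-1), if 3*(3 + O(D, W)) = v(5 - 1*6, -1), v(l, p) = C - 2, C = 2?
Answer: -7/3 ≈ -2.3333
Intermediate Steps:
v(l, p) = 0 (v(l, p) = 2 - 2 = 0)
O(D, W) = -3 (O(D, W) = -3 + (1/3)*0 = -3 + 0 = -3)
1/O(-18, 13) + u(-1) = 1/(-3) + 2*(-1) = -1/3 - 2 = -7/3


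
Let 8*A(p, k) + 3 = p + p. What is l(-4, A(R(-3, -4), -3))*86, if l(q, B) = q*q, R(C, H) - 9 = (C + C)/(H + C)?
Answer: 1376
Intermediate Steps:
R(C, H) = 9 + 2*C/(C + H) (R(C, H) = 9 + (C + C)/(H + C) = 9 + (2*C)/(C + H) = 9 + 2*C/(C + H))
A(p, k) = -3/8 + p/4 (A(p, k) = -3/8 + (p + p)/8 = -3/8 + (2*p)/8 = -3/8 + p/4)
l(q, B) = q²
l(-4, A(R(-3, -4), -3))*86 = (-4)²*86 = 16*86 = 1376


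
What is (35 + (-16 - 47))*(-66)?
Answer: 1848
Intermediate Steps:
(35 + (-16 - 47))*(-66) = (35 - 63)*(-66) = -28*(-66) = 1848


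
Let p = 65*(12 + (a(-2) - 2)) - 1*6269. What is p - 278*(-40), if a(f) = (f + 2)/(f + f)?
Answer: 5501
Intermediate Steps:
a(f) = (2 + f)/(2*f) (a(f) = (2 + f)/((2*f)) = (2 + f)*(1/(2*f)) = (2 + f)/(2*f))
p = -5619 (p = 65*(12 + ((½)*(2 - 2)/(-2) - 2)) - 1*6269 = 65*(12 + ((½)*(-½)*0 - 2)) - 6269 = 65*(12 + (0 - 2)) - 6269 = 65*(12 - 2) - 6269 = 65*10 - 6269 = 650 - 6269 = -5619)
p - 278*(-40) = -5619 - 278*(-40) = -5619 - 1*(-11120) = -5619 + 11120 = 5501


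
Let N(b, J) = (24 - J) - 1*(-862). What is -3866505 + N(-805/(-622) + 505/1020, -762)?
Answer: -3864857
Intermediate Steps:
N(b, J) = 886 - J (N(b, J) = (24 - J) + 862 = 886 - J)
-3866505 + N(-805/(-622) + 505/1020, -762) = -3866505 + (886 - 1*(-762)) = -3866505 + (886 + 762) = -3866505 + 1648 = -3864857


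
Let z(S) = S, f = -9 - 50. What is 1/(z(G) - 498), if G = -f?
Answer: -1/439 ≈ -0.0022779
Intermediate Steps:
f = -59
G = 59 (G = -1*(-59) = 59)
1/(z(G) - 498) = 1/(59 - 498) = 1/(-439) = -1/439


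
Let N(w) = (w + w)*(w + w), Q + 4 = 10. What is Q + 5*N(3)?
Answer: 186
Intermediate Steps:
Q = 6 (Q = -4 + 10 = 6)
N(w) = 4*w² (N(w) = (2*w)*(2*w) = 4*w²)
Q + 5*N(3) = 6 + 5*(4*3²) = 6 + 5*(4*9) = 6 + 5*36 = 6 + 180 = 186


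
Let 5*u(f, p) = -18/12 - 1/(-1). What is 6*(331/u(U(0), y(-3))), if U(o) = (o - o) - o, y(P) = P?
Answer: -19860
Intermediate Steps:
U(o) = -o (U(o) = 0 - o = -o)
u(f, p) = -1/10 (u(f, p) = (-18/12 - 1/(-1))/5 = (-18*1/12 - 1*(-1))/5 = (-3/2 + 1)/5 = (1/5)*(-1/2) = -1/10)
6*(331/u(U(0), y(-3))) = 6*(331/(-1/10)) = 6*(331*(-10)) = 6*(-3310) = -19860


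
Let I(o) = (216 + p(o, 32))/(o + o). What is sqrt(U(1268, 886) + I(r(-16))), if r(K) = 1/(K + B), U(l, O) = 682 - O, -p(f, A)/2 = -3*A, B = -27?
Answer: 4*I*sqrt(561) ≈ 94.742*I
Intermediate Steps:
p(f, A) = 6*A (p(f, A) = -(-6)*A = 6*A)
r(K) = 1/(-27 + K) (r(K) = 1/(K - 27) = 1/(-27 + K))
I(o) = 204/o (I(o) = (216 + 6*32)/(o + o) = (216 + 192)/((2*o)) = 408*(1/(2*o)) = 204/o)
sqrt(U(1268, 886) + I(r(-16))) = sqrt((682 - 1*886) + 204/(1/(-27 - 16))) = sqrt((682 - 886) + 204/(1/(-43))) = sqrt(-204 + 204/(-1/43)) = sqrt(-204 + 204*(-43)) = sqrt(-204 - 8772) = sqrt(-8976) = 4*I*sqrt(561)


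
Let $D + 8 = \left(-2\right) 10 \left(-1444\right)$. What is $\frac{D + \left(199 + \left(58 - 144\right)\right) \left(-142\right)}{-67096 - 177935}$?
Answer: $- \frac{12826}{245031} \approx -0.052344$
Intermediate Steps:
$D = 28872$ ($D = -8 + \left(-2\right) 10 \left(-1444\right) = -8 - -28880 = -8 + 28880 = 28872$)
$\frac{D + \left(199 + \left(58 - 144\right)\right) \left(-142\right)}{-67096 - 177935} = \frac{28872 + \left(199 + \left(58 - 144\right)\right) \left(-142\right)}{-67096 - 177935} = \frac{28872 + \left(199 + \left(58 - 144\right)\right) \left(-142\right)}{-245031} = \left(28872 + \left(199 - 86\right) \left(-142\right)\right) \left(- \frac{1}{245031}\right) = \left(28872 + 113 \left(-142\right)\right) \left(- \frac{1}{245031}\right) = \left(28872 - 16046\right) \left(- \frac{1}{245031}\right) = 12826 \left(- \frac{1}{245031}\right) = - \frac{12826}{245031}$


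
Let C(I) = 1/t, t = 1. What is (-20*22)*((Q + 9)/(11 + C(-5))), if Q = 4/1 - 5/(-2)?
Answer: -1705/3 ≈ -568.33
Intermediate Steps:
C(I) = 1 (C(I) = 1/1 = 1)
Q = 13/2 (Q = 4*1 - 5*(-1/2) = 4 + 5/2 = 13/2 ≈ 6.5000)
(-20*22)*((Q + 9)/(11 + C(-5))) = (-20*22)*((13/2 + 9)/(11 + 1)) = -6820/12 = -440*31/24 = -1705/3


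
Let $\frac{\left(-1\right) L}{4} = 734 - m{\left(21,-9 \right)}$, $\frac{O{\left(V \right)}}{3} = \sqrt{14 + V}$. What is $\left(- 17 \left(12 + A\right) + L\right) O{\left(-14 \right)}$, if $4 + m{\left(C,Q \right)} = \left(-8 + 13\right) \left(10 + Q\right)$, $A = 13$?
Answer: $0$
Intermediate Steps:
$m{\left(C,Q \right)} = 46 + 5 Q$ ($m{\left(C,Q \right)} = -4 + \left(-8 + 13\right) \left(10 + Q\right) = -4 + 5 \left(10 + Q\right) = -4 + \left(50 + 5 Q\right) = 46 + 5 Q$)
$O{\left(V \right)} = 3 \sqrt{14 + V}$
$L = -2932$ ($L = - 4 \left(734 - \left(46 + 5 \left(-9\right)\right)\right) = - 4 \left(734 - \left(46 - 45\right)\right) = - 4 \left(734 - 1\right) = \left(-4\right) 733 = -2932$)
$\left(- 17 \left(12 + A\right) + L\right) O{\left(-14 \right)} = \left(- 17 \left(12 + 13\right) - 2932\right) 3 \sqrt{14 - 14} = \left(\left(-17\right) 25 - 2932\right) 3 \sqrt{0} = \left(-425 - 2932\right) 3 \cdot 0 = \left(-3357\right) 0 = 0$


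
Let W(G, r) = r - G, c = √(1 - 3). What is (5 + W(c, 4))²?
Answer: (9 - I*√2)² ≈ 79.0 - 25.456*I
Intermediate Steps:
c = I*√2 (c = √(-2) = I*√2 ≈ 1.4142*I)
(5 + W(c, 4))² = (5 + (4 - I*√2))² = (9 - I*√2)²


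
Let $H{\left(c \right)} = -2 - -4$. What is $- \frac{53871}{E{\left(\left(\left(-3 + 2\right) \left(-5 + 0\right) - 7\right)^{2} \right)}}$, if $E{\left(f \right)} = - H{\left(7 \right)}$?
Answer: $\frac{53871}{2} \approx 26936.0$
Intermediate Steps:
$H{\left(c \right)} = 2$ ($H{\left(c \right)} = -2 + 4 = 2$)
$E{\left(f \right)} = -2$ ($E{\left(f \right)} = \left(-1\right) 2 = -2$)
$- \frac{53871}{E{\left(\left(\left(-3 + 2\right) \left(-5 + 0\right) - 7\right)^{2} \right)}} = - \frac{53871}{-2} = \left(-53871\right) \left(- \frac{1}{2}\right) = \frac{53871}{2}$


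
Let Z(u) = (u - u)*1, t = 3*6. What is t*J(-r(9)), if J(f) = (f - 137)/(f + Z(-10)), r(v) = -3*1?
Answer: -804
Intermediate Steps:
r(v) = -3
t = 18
Z(u) = 0 (Z(u) = 0*1 = 0)
J(f) = (-137 + f)/f (J(f) = (f - 137)/(f + 0) = (-137 + f)/f)
t*J(-r(9)) = 18*((-137 - 1*(-3))/((-1*(-3)))) = 18*((-137 + 3)/3) = 18*((⅓)*(-134)) = 18*(-134/3) = -804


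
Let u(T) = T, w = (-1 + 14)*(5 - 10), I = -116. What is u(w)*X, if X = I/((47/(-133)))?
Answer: -1002820/47 ≈ -21337.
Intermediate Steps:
w = -65 (w = 13*(-5) = -65)
X = 15428/47 (X = -116/(47/(-133)) = -116/(47*(-1/133)) = -116/(-47/133) = -116*(-133/47) = 15428/47 ≈ 328.26)
u(w)*X = -65*15428/47 = -1002820/47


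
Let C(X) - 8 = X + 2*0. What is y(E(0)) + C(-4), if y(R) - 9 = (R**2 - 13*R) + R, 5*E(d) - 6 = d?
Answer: 1/25 ≈ 0.040000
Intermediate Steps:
C(X) = 8 + X (C(X) = 8 + (X + 2*0) = 8 + (X + 0) = 8 + X)
E(d) = 6/5 + d/5
y(R) = 9 + R**2 - 12*R (y(R) = 9 + ((R**2 - 13*R) + R) = 9 + (R**2 - 12*R) = 9 + R**2 - 12*R)
y(E(0)) + C(-4) = (9 + (6/5 + (1/5)*0)**2 - 12*(6/5 + (1/5)*0)) + (8 - 4) = (9 + (6/5 + 0)**2 - 12*(6/5 + 0)) + 4 = (9 + (6/5)**2 - 12*6/5) + 4 = (9 + 36/25 - 72/5) + 4 = -99/25 + 4 = 1/25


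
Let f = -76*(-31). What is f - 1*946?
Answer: 1410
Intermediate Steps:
f = 2356
f - 1*946 = 2356 - 1*946 = 2356 - 946 = 1410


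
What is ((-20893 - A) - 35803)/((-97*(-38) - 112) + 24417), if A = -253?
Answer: -56443/27991 ≈ -2.0165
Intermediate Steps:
((-20893 - A) - 35803)/((-97*(-38) - 112) + 24417) = ((-20893 - 1*(-253)) - 35803)/((-97*(-38) - 112) + 24417) = ((-20893 + 253) - 35803)/((3686 - 112) + 24417) = (-20640 - 35803)/(3574 + 24417) = -56443/27991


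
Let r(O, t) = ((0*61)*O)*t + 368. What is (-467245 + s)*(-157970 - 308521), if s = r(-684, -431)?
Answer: 217793918607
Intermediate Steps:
r(O, t) = 368 (r(O, t) = (0*O)*t + 368 = 0*t + 368 = 0 + 368 = 368)
s = 368
(-467245 + s)*(-157970 - 308521) = (-467245 + 368)*(-157970 - 308521) = -466877*(-466491) = 217793918607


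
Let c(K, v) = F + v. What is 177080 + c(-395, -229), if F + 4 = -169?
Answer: 176678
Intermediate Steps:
F = -173 (F = -4 - 169 = -173)
c(K, v) = -173 + v
177080 + c(-395, -229) = 177080 + (-173 - 229) = 177080 - 402 = 176678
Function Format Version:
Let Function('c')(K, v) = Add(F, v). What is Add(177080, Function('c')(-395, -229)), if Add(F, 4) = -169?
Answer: 176678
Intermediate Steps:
F = -173 (F = Add(-4, -169) = -173)
Function('c')(K, v) = Add(-173, v)
Add(177080, Function('c')(-395, -229)) = Add(177080, Add(-173, -229)) = Add(177080, -402) = 176678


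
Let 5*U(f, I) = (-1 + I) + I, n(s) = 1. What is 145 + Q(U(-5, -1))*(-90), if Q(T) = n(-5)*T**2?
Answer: 563/5 ≈ 112.60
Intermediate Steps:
U(f, I) = -1/5 + 2*I/5 (U(f, I) = ((-1 + I) + I)/5 = (-1 + 2*I)/5 = -1/5 + 2*I/5)
Q(T) = T**2 (Q(T) = 1*T**2 = T**2)
145 + Q(U(-5, -1))*(-90) = 145 + (-1/5 + (2/5)*(-1))**2*(-90) = 145 + (-1/5 - 2/5)**2*(-90) = 145 + (-3/5)**2*(-90) = 145 + (9/25)*(-90) = 145 - 162/5 = 563/5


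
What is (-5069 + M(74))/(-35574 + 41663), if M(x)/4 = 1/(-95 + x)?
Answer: -106453/127869 ≈ -0.83252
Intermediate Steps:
M(x) = 4/(-95 + x)
(-5069 + M(74))/(-35574 + 41663) = (-5069 + 4/(-95 + 74))/(-35574 + 41663) = (-5069 + 4/(-21))/6089 = (-5069 + 4*(-1/21))*(1/6089) = (-5069 - 4/21)*(1/6089) = -106453/21*1/6089 = -106453/127869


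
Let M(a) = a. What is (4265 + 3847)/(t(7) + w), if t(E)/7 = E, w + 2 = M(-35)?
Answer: 676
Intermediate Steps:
w = -37 (w = -2 - 35 = -37)
t(E) = 7*E
(4265 + 3847)/(t(7) + w) = (4265 + 3847)/(7*7 - 37) = 8112/(49 - 37) = 8112/12 = 8112*(1/12) = 676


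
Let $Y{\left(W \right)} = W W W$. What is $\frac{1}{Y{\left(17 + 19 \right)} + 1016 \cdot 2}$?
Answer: $\frac{1}{48688} \approx 2.0539 \cdot 10^{-5}$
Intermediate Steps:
$Y{\left(W \right)} = W^{3}$ ($Y{\left(W \right)} = W^{2} W = W^{3}$)
$\frac{1}{Y{\left(17 + 19 \right)} + 1016 \cdot 2} = \frac{1}{\left(17 + 19\right)^{3} + 1016 \cdot 2} = \frac{1}{36^{3} + 2032} = \frac{1}{46656 + 2032} = \frac{1}{48688}$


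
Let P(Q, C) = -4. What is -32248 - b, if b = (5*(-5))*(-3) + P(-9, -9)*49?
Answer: -32127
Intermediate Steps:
b = -121 (b = (5*(-5))*(-3) - 4*49 = -25*(-3) - 196 = 75 - 196 = -121)
-32248 - b = -32248 - 1*(-121) = -32248 + 121 = -32127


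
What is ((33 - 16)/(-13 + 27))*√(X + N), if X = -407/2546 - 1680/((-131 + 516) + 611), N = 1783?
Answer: 17*√79537934050814/2958452 ≈ 51.247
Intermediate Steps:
X = -390221/211318 (X = -407*1/2546 - 1680/(385 + 611) = -407/2546 - 1680/996 = -407/2546 - 1680*1/996 = -407/2546 - 140/83 = -390221/211318 ≈ -1.8466)
((33 - 16)/(-13 + 27))*√(X + N) = ((33 - 16)/(-13 + 27))*√(-390221/211318 + 1783) = (17/14)*√(376389773/211318) = (17*(1/14))*(√79537934050814/211318) = 17*(√79537934050814/211318)/14 = 17*√79537934050814/2958452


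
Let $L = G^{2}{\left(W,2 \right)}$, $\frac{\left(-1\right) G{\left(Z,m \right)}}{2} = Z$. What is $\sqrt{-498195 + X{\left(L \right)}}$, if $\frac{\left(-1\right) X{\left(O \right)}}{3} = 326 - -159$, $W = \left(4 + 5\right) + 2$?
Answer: $5 i \sqrt{19986} \approx 706.86 i$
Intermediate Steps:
$W = 11$ ($W = 9 + 2 = 11$)
$G{\left(Z,m \right)} = - 2 Z$
$L = 484$ ($L = \left(\left(-2\right) 11\right)^{2} = \left(-22\right)^{2} = 484$)
$X{\left(O \right)} = -1455$ ($X{\left(O \right)} = - 3 \left(326 - -159\right) = - 3 \left(326 + 159\right) = \left(-3\right) 485 = -1455$)
$\sqrt{-498195 + X{\left(L \right)}} = \sqrt{-498195 - 1455} = \sqrt{-499650} = 5 i \sqrt{19986}$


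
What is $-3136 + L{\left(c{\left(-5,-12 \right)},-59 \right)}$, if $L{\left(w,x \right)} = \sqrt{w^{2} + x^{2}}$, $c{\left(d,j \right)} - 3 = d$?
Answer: $-3136 + \sqrt{3485} \approx -3077.0$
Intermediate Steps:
$c{\left(d,j \right)} = 3 + d$
$-3136 + L{\left(c{\left(-5,-12 \right)},-59 \right)} = -3136 + \sqrt{\left(3 - 5\right)^{2} + \left(-59\right)^{2}} = -3136 + \sqrt{\left(-2\right)^{2} + 3481} = -3136 + \sqrt{4 + 3481} = -3136 + \sqrt{3485}$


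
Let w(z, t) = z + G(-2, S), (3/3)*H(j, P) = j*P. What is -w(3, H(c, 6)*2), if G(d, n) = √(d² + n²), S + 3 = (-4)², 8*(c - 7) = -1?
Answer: -3 - √173 ≈ -16.153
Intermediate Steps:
c = 55/8 (c = 7 + (⅛)*(-1) = 7 - ⅛ = 55/8 ≈ 6.8750)
S = 13 (S = -3 + (-4)² = -3 + 16 = 13)
H(j, P) = P*j (H(j, P) = j*P = P*j)
w(z, t) = z + √173 (w(z, t) = z + √((-2)² + 13²) = z + √(4 + 169) = z + √173)
-w(3, H(c, 6)*2) = -(3 + √173) = -3 - √173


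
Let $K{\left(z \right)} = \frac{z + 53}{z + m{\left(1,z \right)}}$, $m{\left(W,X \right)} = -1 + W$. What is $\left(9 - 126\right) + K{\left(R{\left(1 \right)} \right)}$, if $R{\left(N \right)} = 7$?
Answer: $- \frac{759}{7} \approx -108.43$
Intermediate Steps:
$K{\left(z \right)} = \frac{53 + z}{z}$ ($K{\left(z \right)} = \frac{z + 53}{z + \left(-1 + 1\right)} = \frac{53 + z}{z + 0} = \frac{53 + z}{z}$)
$\left(9 - 126\right) + K{\left(R{\left(1 \right)} \right)} = \left(9 - 126\right) + \frac{53 + 7}{7} = \left(9 - 126\right) + \frac{1}{7} \cdot 60 = -117 + \frac{60}{7} = - \frac{759}{7}$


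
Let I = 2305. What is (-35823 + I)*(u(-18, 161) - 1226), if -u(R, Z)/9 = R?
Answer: 35663152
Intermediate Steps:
u(R, Z) = -9*R
(-35823 + I)*(u(-18, 161) - 1226) = (-35823 + 2305)*(-9*(-18) - 1226) = -33518*(162 - 1226) = -33518*(-1064) = 35663152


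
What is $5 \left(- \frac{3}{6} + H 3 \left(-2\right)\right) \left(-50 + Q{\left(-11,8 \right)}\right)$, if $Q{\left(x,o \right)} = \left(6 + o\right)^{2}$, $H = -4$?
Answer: $17155$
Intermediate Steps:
$5 \left(- \frac{3}{6} + H 3 \left(-2\right)\right) \left(-50 + Q{\left(-11,8 \right)}\right) = 5 \left(- \frac{3}{6} - 4 \cdot 3 \left(-2\right)\right) \left(-50 + \left(6 + 8\right)^{2}\right) = 5 \left(\left(-3\right) \frac{1}{6} - -24\right) \left(-50 + 14^{2}\right) = 5 \left(- \frac{1}{2} + 24\right) \left(-50 + 196\right) = 5 \cdot \frac{47}{2} \cdot 146 = \frac{235}{2} \cdot 146 = 17155$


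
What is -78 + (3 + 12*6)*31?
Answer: 2247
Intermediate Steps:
-78 + (3 + 12*6)*31 = -78 + (3 + 72)*31 = -78 + 75*31 = -78 + 2325 = 2247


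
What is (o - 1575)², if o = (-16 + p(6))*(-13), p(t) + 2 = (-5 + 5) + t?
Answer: 2013561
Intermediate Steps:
p(t) = -2 + t (p(t) = -2 + ((-5 + 5) + t) = -2 + (0 + t) = -2 + t)
o = 156 (o = (-16 + (-2 + 6))*(-13) = (-16 + 4)*(-13) = -12*(-13) = 156)
(o - 1575)² = (156 - 1575)² = (-1419)² = 2013561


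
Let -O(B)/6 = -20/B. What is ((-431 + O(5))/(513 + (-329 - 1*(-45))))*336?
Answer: -136752/229 ≈ -597.17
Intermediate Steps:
O(B) = 120/B (O(B) = -(-120)/B = 120/B)
((-431 + O(5))/(513 + (-329 - 1*(-45))))*336 = ((-431 + 120/5)/(513 + (-329 - 1*(-45))))*336 = ((-431 + 120*(1/5))/(513 + (-329 + 45)))*336 = ((-431 + 24)/(513 - 284))*336 = -407/229*336 = -136752/229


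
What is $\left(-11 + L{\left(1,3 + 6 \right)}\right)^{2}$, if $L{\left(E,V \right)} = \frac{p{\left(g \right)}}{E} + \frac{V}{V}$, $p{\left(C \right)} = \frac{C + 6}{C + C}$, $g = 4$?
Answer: $\frac{1225}{16} \approx 76.563$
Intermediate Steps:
$p{\left(C \right)} = \frac{6 + C}{2 C}$
$L{\left(E,V \right)} = 1 + \frac{5}{4 E}$ ($L{\left(E,V \right)} = \frac{\frac{1}{2} \cdot \frac{1}{4} \left(6 + 4\right)}{E} + \frac{V}{V} = \frac{\frac{1}{2} \cdot \frac{1}{4} \cdot 10}{E} + 1 = \frac{5}{4 E} + 1 = 1 + \frac{5}{4 E}$)
$\left(-11 + L{\left(1,3 + 6 \right)}\right)^{2} = \left(-11 + \frac{\frac{5}{4} + 1}{1}\right)^{2} = \left(-11 + 1 \cdot \frac{9}{4}\right)^{2} = \left(-11 + \frac{9}{4}\right)^{2} = \left(- \frac{35}{4}\right)^{2} = \frac{1225}{16}$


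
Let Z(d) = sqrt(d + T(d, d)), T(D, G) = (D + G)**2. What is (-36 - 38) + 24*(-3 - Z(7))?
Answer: -146 - 24*sqrt(203) ≈ -487.95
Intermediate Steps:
Z(d) = sqrt(d + 4*d**2) (Z(d) = sqrt(d + (d + d)**2) = sqrt(d + (2*d)**2) = sqrt(d + 4*d**2))
(-36 - 38) + 24*(-3 - Z(7)) = (-36 - 38) + 24*(-3 - sqrt(7*(1 + 4*7))) = -74 + 24*(-3 - sqrt(7*(1 + 28))) = -74 + 24*(-3 - sqrt(7*29)) = -74 + 24*(-3 - sqrt(203)) = -74 + (-72 - 24*sqrt(203)) = -146 - 24*sqrt(203)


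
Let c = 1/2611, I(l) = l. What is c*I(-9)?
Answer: -9/2611 ≈ -0.0034470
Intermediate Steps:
c = 1/2611 ≈ 0.00038300
c*I(-9) = (1/2611)*(-9) = -9/2611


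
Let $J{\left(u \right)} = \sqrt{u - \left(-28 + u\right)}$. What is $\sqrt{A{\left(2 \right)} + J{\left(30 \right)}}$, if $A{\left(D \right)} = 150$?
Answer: $\sqrt{150 + 2 \sqrt{7}} \approx 12.462$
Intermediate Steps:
$J{\left(u \right)} = 2 \sqrt{7}$ ($J{\left(u \right)} = \sqrt{28} = 2 \sqrt{7}$)
$\sqrt{A{\left(2 \right)} + J{\left(30 \right)}} = \sqrt{150 + 2 \sqrt{7}}$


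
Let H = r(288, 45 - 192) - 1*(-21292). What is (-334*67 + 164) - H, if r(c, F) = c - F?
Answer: -43941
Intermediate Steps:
H = 21727 (H = (288 - (45 - 192)) - 1*(-21292) = (288 - 1*(-147)) + 21292 = (288 + 147) + 21292 = 435 + 21292 = 21727)
(-334*67 + 164) - H = (-334*67 + 164) - 1*21727 = (-22378 + 164) - 21727 = -22214 - 21727 = -43941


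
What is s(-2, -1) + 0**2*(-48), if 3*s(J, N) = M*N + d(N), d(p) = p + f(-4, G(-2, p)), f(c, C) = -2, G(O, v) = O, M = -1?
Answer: -2/3 ≈ -0.66667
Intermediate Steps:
d(p) = -2 + p (d(p) = p - 2 = -2 + p)
s(J, N) = -2/3 (s(J, N) = (-N + (-2 + N))/3 = (1/3)*(-2) = -2/3)
s(-2, -1) + 0**2*(-48) = -2/3 + 0**2*(-48) = -2/3 + 0*(-48) = -2/3 + 0 = -2/3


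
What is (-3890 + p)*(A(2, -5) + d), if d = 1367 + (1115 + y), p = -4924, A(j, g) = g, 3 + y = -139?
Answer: -20580690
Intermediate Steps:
y = -142 (y = -3 - 139 = -142)
d = 2340 (d = 1367 + (1115 - 142) = 1367 + 973 = 2340)
(-3890 + p)*(A(2, -5) + d) = (-3890 - 4924)*(-5 + 2340) = -8814*2335 = -20580690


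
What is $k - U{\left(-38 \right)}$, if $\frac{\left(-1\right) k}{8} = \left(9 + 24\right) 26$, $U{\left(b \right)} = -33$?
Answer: $-6831$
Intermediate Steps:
$k = -6864$ ($k = - 8 \left(9 + 24\right) 26 = - 8 \cdot 33 \cdot 26 = \left(-8\right) 858 = -6864$)
$k - U{\left(-38 \right)} = -6864 - -33 = -6864 + 33 = -6831$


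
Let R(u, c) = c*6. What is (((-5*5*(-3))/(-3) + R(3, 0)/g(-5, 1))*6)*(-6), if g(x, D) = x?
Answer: 900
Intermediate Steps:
R(u, c) = 6*c
(((-5*5*(-3))/(-3) + R(3, 0)/g(-5, 1))*6)*(-6) = (((-5*5*(-3))/(-3) + (6*0)/(-5))*6)*(-6) = ((-25*(-3)*(-1/3) + 0*(-1/5))*6)*(-6) = ((75*(-1/3) + 0)*6)*(-6) = ((-25 + 0)*6)*(-6) = -25*6*(-6) = -150*(-6) = 900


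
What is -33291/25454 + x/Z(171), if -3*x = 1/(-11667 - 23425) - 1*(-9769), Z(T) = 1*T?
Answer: -1554215370529/76371316164 ≈ -20.351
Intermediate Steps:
Z(T) = T
x = -114271249/35092 (x = -(1/(-11667 - 23425) - 1*(-9769))/3 = -(1/(-35092) + 9769)/3 = -(-1/35092 + 9769)/3 = -⅓*342813747/35092 = -114271249/35092 ≈ -3256.3)
-33291/25454 + x/Z(171) = -33291/25454 - 114271249/35092/171 = -33291*1/25454 - 114271249/35092*1/171 = -33291/25454 - 114271249/6000732 = -1554215370529/76371316164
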